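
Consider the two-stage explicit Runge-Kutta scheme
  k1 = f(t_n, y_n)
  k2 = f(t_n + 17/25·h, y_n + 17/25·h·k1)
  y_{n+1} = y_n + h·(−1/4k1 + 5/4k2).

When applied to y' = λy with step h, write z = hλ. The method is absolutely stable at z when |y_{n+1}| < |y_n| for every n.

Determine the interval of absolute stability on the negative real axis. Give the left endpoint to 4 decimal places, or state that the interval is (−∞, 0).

With y'=λy (z=hλ):
  k1=λy_n ⇒ h·k1=z·y_n;  k2=λ(1+17/25z)y_n ⇒ h·k2=z(1+17/25z)y_n
  y_{n+1}/y_n = 1 − 1/4z + 5/4z(1+17/25z) = 1 + z + 17/20z²
  R(z) = 1 + z + 17/20z².

Boundary: |R(x)|=1, x<0.
x=-1: |R|=0.8500
R=1: x+17/20x²=0 ⇒ x=−20/17=-1.1765; min R=1−1/(4·17/20)=0.7059>−1
Confirm numerically:
  x=-0.972: |R|=0.83107 <1
  x=-0.831: |R|=0.75598 <1
  x=-0.782: |R|=0.73780 <1
  x=-0.615: |R|=0.70649 <1
  x=-1.280: |R|=1.11264 >1
  x=-1.277: |R|=1.10912 >1
Interval (-1.1765, 0).

(-1.1765, 0).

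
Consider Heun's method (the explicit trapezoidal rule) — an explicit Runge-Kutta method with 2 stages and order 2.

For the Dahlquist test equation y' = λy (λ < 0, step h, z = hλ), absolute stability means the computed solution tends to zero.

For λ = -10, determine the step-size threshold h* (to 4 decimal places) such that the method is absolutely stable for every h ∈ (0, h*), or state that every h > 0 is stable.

(-2.0000,0); λ=-10 ⇒ h* = 0.2000.

Set f=λy, z=hλ:
  order 2, 2-stage ⇒ R(z)=1+z+z^2/2
  (e.g. R(-0.92)=0.50320, |R|=0.50320)

Boundary: |R(x)|=1, x<0.
x=-0.92: |R|=0.5032
|R(-1.37)|=0.5685 |R(-0.86)|=0.5098 |R(-0.62)|=0.5722
Bisect:
  x_lo=-2.6059 |R|=1.7895  x_hi=-0.1179 |R|=0.8891
  mid=-1.36189 |R|=0.56548 →hi
  mid=-1.98390 |R|=0.98403 →hi
  mid=-2.29490 |R|=1.33838 →lo
  mid=-2.13940 |R|=1.14911 →lo
  mid=-2.06165 |R|=1.06355 →lo
  mid=-2.02277 |R|=1.02303 →lo
  mid=-2.00333 |R|=1.00334 →lo
  mid=-1.99362 |R|=0.99364 →hi
  mid=-1.99848 |R|=0.99848 →hi
  ...
  [-2.00015,-1.99999] ⇒ x*=-2.0000
So |R|<1 on (-2.0000, 0).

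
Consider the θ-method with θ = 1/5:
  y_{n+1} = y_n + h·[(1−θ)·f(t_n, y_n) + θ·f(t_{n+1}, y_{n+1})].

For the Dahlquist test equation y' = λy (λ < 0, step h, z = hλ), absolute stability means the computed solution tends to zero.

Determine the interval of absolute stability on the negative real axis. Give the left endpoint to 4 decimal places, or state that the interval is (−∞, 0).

z∈(-3.3333,0).

Test eqn y'=λy, z=hλ:
  y_{n+1} = y_n + z·[4/5·y_n + 1/5·y_{n+1}] ⇒ (1 − 1/5z)y_{n+1} = (1 + 4/5z)y_n
  so R(z) = (1 + 4/5z)/(1 − 1/5z).

Find x<0 with |R(x)|<1.
x=-0.87: |R|=0.2589
R=−1: 1+4/5x = −1+1/5x ⇒ -3/5x=2 ⇒ x=2/(-3/5)=-3.3333
Confirm numerically:
  x=-3.254: |R|=0.97117 <1
  x=-1.687: |R|=0.26140 <1
  x=-1.368: |R|=0.07412 <1
  x=-3.695: |R|=1.12478 >1
  x=-3.661: |R|=1.11350 >1
  x=-3.475: |R|=1.05015 >1
Stable set (-3.3333, 0).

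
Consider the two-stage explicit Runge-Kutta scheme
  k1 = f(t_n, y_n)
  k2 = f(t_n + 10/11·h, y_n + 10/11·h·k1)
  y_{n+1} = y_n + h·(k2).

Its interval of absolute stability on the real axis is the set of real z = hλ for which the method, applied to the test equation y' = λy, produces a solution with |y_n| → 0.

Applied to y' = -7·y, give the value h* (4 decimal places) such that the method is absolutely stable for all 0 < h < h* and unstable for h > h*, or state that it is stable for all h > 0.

On y'=λy, z=hλ:
  k1=λy_n ⇒ h·k1=z·y_n;  k2=λ(1+10/11z)y_n ⇒ h·k2=z(1+10/11z)y_n
  y_{n+1}/y_n = 1 + z(1+10/11z) = 1 + z + 10/11z²
  R(z) = 1 + z + 10/11z².

Find x<0 with |R(x)|<1.
x=-0.83: |R|=0.7963
R=1: x+10/11x²=0 ⇒ x=−11/10=-1.1000; min R=1−1/(4·10/11)=0.7250>−1
Confirm numerically:
  x=-1.043: |R|=0.94595 <1
  x=-0.676: |R|=0.73943 <1
  x=-0.542: |R|=0.72506 <1
  x=-1.468: |R|=1.49111 >1
  x=-1.340: |R|=1.29236 >1
Interval (-1.1000, 0).

(-1.1000,0); λ=-7 ⇒ h* = (11/10)/7 = 0.1571.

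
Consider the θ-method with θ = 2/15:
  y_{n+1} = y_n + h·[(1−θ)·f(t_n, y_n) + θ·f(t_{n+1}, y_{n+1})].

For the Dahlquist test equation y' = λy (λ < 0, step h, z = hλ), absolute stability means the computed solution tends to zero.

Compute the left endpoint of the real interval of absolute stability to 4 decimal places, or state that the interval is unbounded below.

With y'=λy (z=hλ):
  y_{n+1} = y_n + z·[13/15·y_n + 2/15·y_{n+1}] ⇒ (1 − 2/15z)y_{n+1} = (1 + 13/15z)y_n
  R(z) = (1 + 13/15z)/(1 − 2/15z).

Find x<0 with |R(x)|<1.
x=-1.45: |R|=0.2151
R=−1: 1+13/15x = −1+2/15x ⇒ -11/15x=2 ⇒ x=2/(-11/15)=-2.7273
Confirm numerically:
  x=-2.345: |R|=0.78644 <1
  x=-2.283: |R|=0.75023 <1
  x=-1.432: |R|=0.20242 <1
  x=-1.150: |R|=0.00289 <1
  x=-3.100: |R|=1.19340 >1
  x=-2.957: |R|=1.12083 >1
Interval (-2.7273, 0).

left endpoint -2.7273.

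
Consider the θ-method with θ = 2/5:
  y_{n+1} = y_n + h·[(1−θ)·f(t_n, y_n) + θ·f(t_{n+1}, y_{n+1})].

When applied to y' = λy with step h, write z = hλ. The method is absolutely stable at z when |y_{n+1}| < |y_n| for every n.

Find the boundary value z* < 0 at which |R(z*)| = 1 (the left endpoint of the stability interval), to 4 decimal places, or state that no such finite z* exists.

left endpoint -10.0000.

On y'=λy, z=hλ:
  y_{n+1} = y_n + z·[3/5·y_n + 2/5·y_{n+1}] ⇒ (1 − 2/5z)y_{n+1} = (1 + 3/5z)y_n
  so R(z) = (1 + 3/5z)/(1 − 2/5z).

Boundary: |R(x)|=1, x<0.
x=-1.54: |R|=0.0470
R=−1: 1+3/5x = −1+2/5x ⇒ -1/5x=2 ⇒ x=2/(-1/5)=-10.0000
Confirm numerically:
  x=-6.997: |R|=0.84190 <1
  x=-5.936: |R|=0.75913 <1
  x=-5.903: |R|=0.75622 <1
  x=-4.819: |R|=0.64606 <1
  x=-10.316: |R|=1.01233 >1
  x=-10.270: |R|=1.01057 >1
Stable set (-10.0000, 0).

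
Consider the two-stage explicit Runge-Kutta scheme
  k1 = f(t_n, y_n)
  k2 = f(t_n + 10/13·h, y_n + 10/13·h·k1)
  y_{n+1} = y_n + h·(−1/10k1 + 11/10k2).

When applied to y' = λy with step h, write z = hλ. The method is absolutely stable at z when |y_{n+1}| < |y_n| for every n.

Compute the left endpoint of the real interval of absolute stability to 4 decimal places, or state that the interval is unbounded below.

Set f=λy, z=hλ:
  k1=λy_n ⇒ h·k1=z·y_n;  k2=λ(1+10/13z)y_n ⇒ h·k2=z(1+10/13z)y_n
  y_{n+1}/y_n = 1 − 1/10z + 11/10z(1+10/13z) = 1 + z + 11/13z²
  R(z) = 1 + z + 11/13z².

Boundary: |R(x)|=1, x<0.
x=-0.81: |R|=0.7452
R=1: x+11/13x²=0 ⇒ x=−13/11=-1.1818; min R=1−1/(4·11/13)=0.7045>−1
Confirm numerically:
  x=-1.033: |R|=0.86992 <1
  x=-0.834: |R|=0.75455 <1
  x=-0.745: |R|=0.72464 <1
  x=-0.613: |R|=0.70496 <1
  x=-1.601: |R|=1.56786 >1
  x=-1.309: |R|=1.14087 >1
  x=-1.306: |R|=1.13723 >1
Stable set (-1.1818, 0).

z* = -1.1818.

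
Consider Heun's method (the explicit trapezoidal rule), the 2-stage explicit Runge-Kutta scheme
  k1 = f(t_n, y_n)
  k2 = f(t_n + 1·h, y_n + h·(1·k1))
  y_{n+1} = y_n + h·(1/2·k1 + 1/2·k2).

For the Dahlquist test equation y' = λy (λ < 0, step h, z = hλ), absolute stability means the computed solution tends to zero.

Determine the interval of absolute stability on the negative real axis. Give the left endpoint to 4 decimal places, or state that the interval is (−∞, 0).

Test eqn y'=λy, z=hλ:
  order 2, 2-stage ⇒ R(z)=1+z+z^2/2
  (e.g. R(-1.13)=0.50845, |R|=0.50845)

Solve |R(x)|<1 on ℝ⁻.
x=-1.13: |R|=0.5085
|R(-2.19)|=1.2080 |R(-1.32)|=0.5512 |R(-0.57)|=0.5924
Bisect:
  x_lo=-2.7717 |R|=2.0695  x_hi=-0.0837 |R|=0.9198
  mid=-1.42769 |R|=0.59146 →hi
  mid=-2.09971 |R|=1.10468 →lo
  mid=-1.76370 |R|=0.79162 →hi
  mid=-1.93170 |R|=0.93404 →hi
  mid=-2.01571 |R|=1.01583 →lo
  mid=-1.97371 |R|=0.97405 →hi
  mid=-1.99471 |R|=0.99472 →hi
  mid=-2.00521 |R|=1.00522 →lo
  mid=-1.99996 |R|=0.99996 →hi
  mid=-2.00258 |R|=1.00258 →lo
  ...
  [-2.00012,-1.99996] ⇒ x*=-2.0000
Stable set (-2.0000, 0).

(-2.0000, 0).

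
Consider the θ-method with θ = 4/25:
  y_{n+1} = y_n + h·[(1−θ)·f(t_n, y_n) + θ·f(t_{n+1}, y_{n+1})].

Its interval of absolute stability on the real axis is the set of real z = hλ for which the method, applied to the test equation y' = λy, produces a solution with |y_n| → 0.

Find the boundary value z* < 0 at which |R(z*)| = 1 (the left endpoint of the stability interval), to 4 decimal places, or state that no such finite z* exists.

left endpoint -2.9412.

With y'=λy (z=hλ):
  y_{n+1} = y_n + z·[21/25·y_n + 4/25·y_{n+1}] ⇒ (1 − 4/25z)y_{n+1} = (1 + 21/25z)y_n
  so R(z) = (1 + 21/25z)/(1 − 4/25z).

Solve |R(x)|<1 on ℝ⁻.
x=-0.89: |R|=0.2209
R=−1: 1+21/25x = −1+4/25x ⇒ -17/25x=2 ⇒ x=2/(-17/25)=-2.9412
Confirm numerically:
  x=-2.792: |R|=0.92988 <1
  x=-2.098: |R|=0.57074 <1
  x=-1.991: |R|=0.50998 <1
  x=-1.652: |R|=0.30663 <1
  x=-3.264: |R|=1.14421 >1
  x=-3.026: |R|=1.03886 >1
Stable set (-2.9412, 0).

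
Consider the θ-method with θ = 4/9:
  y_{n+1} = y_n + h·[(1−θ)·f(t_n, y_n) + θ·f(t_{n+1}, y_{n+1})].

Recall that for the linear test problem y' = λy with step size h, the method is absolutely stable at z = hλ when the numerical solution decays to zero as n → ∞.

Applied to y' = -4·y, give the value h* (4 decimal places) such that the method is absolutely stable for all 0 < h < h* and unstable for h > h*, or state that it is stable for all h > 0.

(-18.0000,0); λ=-4 ⇒ h* = (18)/4 = 4.5000.

Set f=λy, z=hλ:
  y_{n+1} = y_n + z·[5/9·y_n + 4/9·y_{n+1}] ⇒ (1 − 4/9z)y_{n+1} = (1 + 5/9z)y_n
  ⇒ R(z) = (1 + 5/9z)/(1 − 4/9z).

Find x<0 with |R(x)|<1.
x=-1.51: |R|=0.0964
R=−1: 1+5/9x = −1+4/9x ⇒ -1/9x=2 ⇒ x=2/(-1/9)=-18.0000
Confirm numerically:
  x=-17.548: |R|=0.99429 <1
  x=-16.719: |R|=0.98312 <1
  x=-15.509: |R|=0.96493 <1
  x=-14.032: |R|=0.93907 <1
  x=-18.528: |R|=1.00635 >1
  x=-18.197: |R|=1.00241 >1
Interval (-18.0000, 0).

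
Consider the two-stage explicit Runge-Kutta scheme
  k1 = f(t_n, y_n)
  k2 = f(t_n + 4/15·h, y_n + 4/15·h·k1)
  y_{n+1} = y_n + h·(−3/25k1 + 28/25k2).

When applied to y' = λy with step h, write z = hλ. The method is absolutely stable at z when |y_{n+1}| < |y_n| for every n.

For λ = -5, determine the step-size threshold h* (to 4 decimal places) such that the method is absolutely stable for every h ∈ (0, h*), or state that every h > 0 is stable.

(-3.3482,0); λ=-5 ⇒ h* = (375/112)/5 = 0.6696.

On y'=λy, z=hλ:
  k1=λy_n ⇒ h·k1=z·y_n;  k2=λ(1+4/15z)y_n ⇒ h·k2=z(1+4/15z)y_n
  y_{n+1}/y_n = 1 − 3/25z + 28/25z(1+4/15z) = 1 + z + 112/375z²
  R(z) = 1 + z + 112/375z².

Need |R(x)|<1, x<0.
x=-1.27: |R|=0.2117
R=1: x+112/375x²=0 ⇒ x=−375/112=-3.3482; min R=1−1/(4·112/375)=0.1629>−1
Confirm numerically:
  x=-3.151: |R|=0.81440 <1
  x=-2.989: |R|=0.67932 <1
  x=-2.898: |R|=0.61032 <1
  x=-1.778: |R|=0.16617 <1
  x=-3.624: |R|=1.29850 >1
  x=-3.579: |R|=1.24669 >1
Interval (-3.3482, 0).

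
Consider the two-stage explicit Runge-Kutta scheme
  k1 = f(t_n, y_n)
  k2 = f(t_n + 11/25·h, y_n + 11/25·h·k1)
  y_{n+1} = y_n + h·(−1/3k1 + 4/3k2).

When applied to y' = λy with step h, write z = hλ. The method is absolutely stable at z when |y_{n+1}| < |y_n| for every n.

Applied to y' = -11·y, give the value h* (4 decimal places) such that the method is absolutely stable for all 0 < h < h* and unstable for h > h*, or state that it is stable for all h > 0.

Set f=λy, z=hλ:
  k1=λy_n ⇒ h·k1=z·y_n;  k2=λ(1+11/25z)y_n ⇒ h·k2=z(1+11/25z)y_n
  y_{n+1}/y_n = 1 − 1/3z + 4/3z(1+11/25z) = 1 + z + 44/75z²
  Hence R(z) = 1 + z + 44/75z².

Find x<0 with |R(x)|<1.
x=-0.45: |R|=0.6688
R=1: x+44/75x²=0 ⇒ x=−75/44=-1.7045; min R=1−1/(4·44/75)=0.5739>−1
Confirm numerically:
  x=-1.586: |R|=0.88970 <1
  x=-1.452: |R|=0.78487 <1
  x=-1.149: |R|=0.62552 <1
  x=-0.898: |R|=0.57509 <1
  x=-2.129: |R|=1.53015 >1
  x=-1.950: |R|=1.28080 >1
Interval (-1.7045, 0).

(-1.7045,0); λ=-11 ⇒ h* = (75/44)/11 = 0.1550.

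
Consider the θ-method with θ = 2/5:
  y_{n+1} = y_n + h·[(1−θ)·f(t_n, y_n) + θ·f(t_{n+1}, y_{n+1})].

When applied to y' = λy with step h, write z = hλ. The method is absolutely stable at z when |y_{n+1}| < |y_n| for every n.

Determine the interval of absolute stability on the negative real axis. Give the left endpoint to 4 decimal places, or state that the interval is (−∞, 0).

(-10.0000, 0).

Set f=λy, z=hλ:
  y_{n+1} = y_n + z·[3/5·y_n + 2/5·y_{n+1}] ⇒ (1 − 2/5z)y_{n+1} = (1 + 3/5z)y_n
  so R(z) = (1 + 3/5z)/(1 − 2/5z).

Need |R(x)|<1, x<0.
x=-1.22: |R|=0.1801
R=−1: 1+3/5x = −1+2/5x ⇒ -1/5x=2 ⇒ x=2/(-1/5)=-10.0000
Confirm numerically:
  x=-9.863: |R|=0.99446 <1
  x=-5.865: |R|=0.75284 <1
  x=-4.745: |R|=0.63734 <1
  x=-4.085: |R|=0.55087 <1
  x=-10.314: |R|=1.01225 >1
  x=-10.099: |R|=1.00393 >1
So |R|<1 on (-10.0000, 0).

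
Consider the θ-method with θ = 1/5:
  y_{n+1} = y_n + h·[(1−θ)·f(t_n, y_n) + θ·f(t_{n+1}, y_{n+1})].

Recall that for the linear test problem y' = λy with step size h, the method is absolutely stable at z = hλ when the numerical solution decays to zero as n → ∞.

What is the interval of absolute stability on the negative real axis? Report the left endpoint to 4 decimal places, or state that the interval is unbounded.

z∈(-3.3333,0).

Set f=λy, z=hλ:
  y_{n+1} = y_n + z·[4/5·y_n + 1/5·y_{n+1}] ⇒ (1 − 1/5z)y_{n+1} = (1 + 4/5z)y_n
  Hence R(z) = (1 + 4/5z)/(1 − 1/5z).

Need |R(x)|<1, x<0.
x=-0.32: |R|=0.6992
R=−1: 1+4/5x = −1+1/5x ⇒ -3/5x=2 ⇒ x=2/(-3/5)=-3.3333
Confirm numerically:
  x=-3.220: |R|=0.95864 <1
  x=-2.790: |R|=0.79076 <1
  x=-1.913: |R|=0.38363 <1
  x=-1.588: |R|=0.20522 <1
  x=-3.612: |R|=1.09707 >1
  x=-3.456: |R|=1.04352 >1
  x=-3.447: |R|=1.04037 >1
Stable set (-3.3333, 0).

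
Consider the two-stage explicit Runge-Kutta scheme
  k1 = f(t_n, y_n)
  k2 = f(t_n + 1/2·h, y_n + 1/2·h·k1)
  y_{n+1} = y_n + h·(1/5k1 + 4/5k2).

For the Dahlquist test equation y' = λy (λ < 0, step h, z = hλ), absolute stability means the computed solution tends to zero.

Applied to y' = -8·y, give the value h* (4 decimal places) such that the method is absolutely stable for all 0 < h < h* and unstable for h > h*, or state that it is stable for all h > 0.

(-2.5000,0); λ=-8 ⇒ h* = (5/2)/8 = 0.3125.

Test eqn y'=λy, z=hλ:
  k1=λy_n ⇒ h·k1=z·y_n;  k2=λ(1+1/2z)y_n ⇒ h·k2=z(1+1/2z)y_n
  y_{n+1}/y_n = 1 + 1/5z + 4/5z(1+1/2z) = 1 + z + 2/5z²
  ⇒ R(z) = 1 + z + 2/5z².

Need |R(x)|<1, x<0.
x=-0.67: |R|=0.5096
R=1: x+2/5x²=0 ⇒ x=−5/2=-2.5000; min R=1−1/(4·2/5)=0.3750>−1
Confirm numerically:
  x=-2.425: |R|=0.92725 <1
  x=-1.546: |R|=0.41005 <1
  x=-1.107: |R|=0.38318 <1
  x=-3.074: |R|=1.70579 >1
  x=-2.823: |R|=1.36473 >1
  x=-2.686: |R|=1.19984 >1
Stable set (-2.5000, 0).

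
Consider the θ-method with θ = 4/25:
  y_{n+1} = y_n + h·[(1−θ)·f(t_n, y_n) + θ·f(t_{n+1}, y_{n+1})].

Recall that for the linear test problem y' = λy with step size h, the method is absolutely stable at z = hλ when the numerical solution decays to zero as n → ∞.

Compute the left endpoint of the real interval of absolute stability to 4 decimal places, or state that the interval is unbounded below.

Set f=λy, z=hλ:
  y_{n+1} = y_n + z·[21/25·y_n + 4/25·y_{n+1}] ⇒ (1 − 4/25z)y_{n+1} = (1 + 21/25z)y_n
  R(z) = (1 + 21/25z)/(1 − 4/25z).

Boundary: |R(x)|=1, x<0.
x=-0.67: |R|=0.3949
R=−1: 1+21/25x = −1+4/25x ⇒ -17/25x=2 ⇒ x=2/(-17/25)=-2.9412
Confirm numerically:
  x=-1.838: |R|=0.42031 <1
  x=-1.479: |R|=0.19598 <1
  x=-1.377: |R|=0.12839 <1
  x=-3.483: |R|=1.23659 >1
  x=-3.338: |R|=1.17590 >1
Stable set (-2.9412, 0).

z* = -2.9412.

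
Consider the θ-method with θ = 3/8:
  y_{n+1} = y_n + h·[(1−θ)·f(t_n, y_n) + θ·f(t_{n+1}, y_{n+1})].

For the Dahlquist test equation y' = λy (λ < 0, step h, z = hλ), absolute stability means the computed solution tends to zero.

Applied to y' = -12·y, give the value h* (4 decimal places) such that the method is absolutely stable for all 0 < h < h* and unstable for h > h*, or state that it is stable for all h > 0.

On y'=λy, z=hλ:
  y_{n+1} = y_n + z·[5/8·y_n + 3/8·y_{n+1}] ⇒ (1 − 3/8z)y_{n+1} = (1 + 5/8z)y_n
  so R(z) = (1 + 5/8z)/(1 − 3/8z).

Solve |R(x)|<1 on ℝ⁻.
x=-1.15: |R|=0.1965
R=−1: 1+5/8x = −1+3/8x ⇒ -1/4x=2 ⇒ x=2/(-1/4)=-8.0000
Confirm numerically:
  x=-6.738: |R|=0.91054 <1
  x=-4.791: |R|=0.71314 <1
  x=-3.771: |R|=0.56206 <1
  x=-8.566: |R|=1.03359 >1
  x=-8.411: |R|=1.02473 >1
  x=-8.046: |R|=1.00286 >1
Stable set (-8.0000, 0).

(-8.0000,0); λ=-12 ⇒ h* = (8)/12 = 0.6667.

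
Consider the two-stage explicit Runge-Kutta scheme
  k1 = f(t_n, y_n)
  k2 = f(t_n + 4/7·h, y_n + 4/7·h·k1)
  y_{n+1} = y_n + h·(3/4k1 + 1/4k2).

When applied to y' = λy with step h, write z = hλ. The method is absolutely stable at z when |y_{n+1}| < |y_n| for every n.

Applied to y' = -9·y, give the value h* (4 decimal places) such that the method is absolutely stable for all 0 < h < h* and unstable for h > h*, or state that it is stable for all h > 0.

(-7.0000,0); λ=-9 ⇒ h* = (7)/9 = 0.7778.

On y'=λy, z=hλ:
  k1=λy_n ⇒ h·k1=z·y_n;  k2=λ(1+4/7z)y_n ⇒ h·k2=z(1+4/7z)y_n
  y_{n+1}/y_n = 1 + 3/4z + 1/4z(1+4/7z) = 1 + z + 1/7z²
  Hence R(z) = 1 + z + 1/7z².

Boundary: |R(x)|=1, x<0.
x=-1.12: |R|=0.0592
R=1: x+1/7x²=0 ⇒ x=−7=-7.0000; min R=1−1/(4·1/7)=-0.7500>−1
Confirm numerically:
  x=-6.947: |R|=0.94740 <1
  x=-5.985: |R|=0.13217 <1
  x=-4.259: |R|=0.66770 <1
  x=-7.533: |R|=1.57358 >1
  x=-7.404: |R|=1.42732 >1
Stable set (-7.0000, 0).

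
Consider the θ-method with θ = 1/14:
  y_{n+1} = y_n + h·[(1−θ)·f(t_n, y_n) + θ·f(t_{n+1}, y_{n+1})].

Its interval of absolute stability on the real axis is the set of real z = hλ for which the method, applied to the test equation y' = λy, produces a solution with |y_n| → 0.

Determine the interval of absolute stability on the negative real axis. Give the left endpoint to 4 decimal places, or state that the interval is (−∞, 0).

(-2.3333, 0).

On y'=λy, z=hλ:
  y_{n+1} = y_n + z·[13/14·y_n + 1/14·y_{n+1}] ⇒ (1 − 1/14z)y_{n+1} = (1 + 13/14z)y_n
  so R(z) = (1 + 13/14z)/(1 − 1/14z).

Find x<0 with |R(x)|<1.
x=-1.59: |R|=0.4278
R=−1: 1+13/14x = −1+1/14x ⇒ -6/7x=2 ⇒ x=2/(-6/7)=-2.3333
Confirm numerically:
  x=-1.939: |R|=0.70312 <1
  x=-1.311: |R|=0.19875 <1
  x=-1.168: |R|=0.07806 <1
  x=-1.057: |R|=0.01720 <1
  x=-2.732: |R|=1.28592 >1
  x=-2.454: |R|=1.08800 >1
  x=-2.375: |R|=1.03053 >1
Stable set (-2.3333, 0).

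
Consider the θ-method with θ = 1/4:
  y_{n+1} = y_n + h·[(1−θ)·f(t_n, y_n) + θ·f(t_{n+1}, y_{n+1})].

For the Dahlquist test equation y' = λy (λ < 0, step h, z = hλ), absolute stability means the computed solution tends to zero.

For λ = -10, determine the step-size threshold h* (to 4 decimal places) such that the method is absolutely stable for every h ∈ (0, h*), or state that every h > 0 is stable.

Test eqn y'=λy, z=hλ:
  y_{n+1} = y_n + z·[3/4·y_n + 1/4·y_{n+1}] ⇒ (1 − 1/4z)y_{n+1} = (1 + 3/4z)y_n
  so R(z) = (1 + 3/4z)/(1 − 1/4z).

Boundary: |R(x)|=1, x<0.
x=-0.88: |R|=0.2787
R=−1: 1+3/4x = −1+1/4x ⇒ -1/2x=2 ⇒ x=2/(-1/2)=-4.0000
Confirm numerically:
  x=-3.550: |R|=0.88079 <1
  x=-3.174: |R|=0.76972 <1
  x=-2.314: |R|=0.46595 <1
  x=-1.941: |R|=0.30685 <1
  x=-4.426: |R|=1.10112 >1
  x=-4.204: |R|=1.04973 >1
Interval (-4.0000, 0).

(-4.0000,0); λ=-10 ⇒ h* = (4)/10 = 0.4000.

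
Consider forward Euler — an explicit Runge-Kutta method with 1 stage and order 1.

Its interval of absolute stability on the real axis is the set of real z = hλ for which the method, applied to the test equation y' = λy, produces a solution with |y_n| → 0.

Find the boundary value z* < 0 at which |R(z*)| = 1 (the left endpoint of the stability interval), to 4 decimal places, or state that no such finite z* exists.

left endpoint -2.0000.

With y'=λy (z=hλ):
  order 1, 1-stage ⇒ R(z)=1+z
  (e.g. R(-0.53)=0.47000, |R|=0.47000)

Need |R(x)|<1, x<0.
x=-0.53: |R|=0.4700
|R(-1.43)|=0.4300 |R(-1)|=0.0000 |R(-0.73)|=0.2700
Bisect:
  x_lo=-2.6892 |R|=1.6892  x_hi=-0.0716 |R|=0.9284
  mid=-1.38042 |R|=0.38042 →hi
  mid=-2.03482 |R|=1.03482 →lo
  mid=-1.70762 |R|=0.70762 →hi
  mid=-1.87122 |R|=0.87122 →hi
  mid=-1.95302 |R|=0.95302 →hi
  mid=-1.99392 |R|=0.99392 →hi
  mid=-2.01437 |R|=1.01437 →lo
  ...
  [-2.00015,-1.99999] ⇒ x*=-2.0000
Stable set (-2.0000, 0).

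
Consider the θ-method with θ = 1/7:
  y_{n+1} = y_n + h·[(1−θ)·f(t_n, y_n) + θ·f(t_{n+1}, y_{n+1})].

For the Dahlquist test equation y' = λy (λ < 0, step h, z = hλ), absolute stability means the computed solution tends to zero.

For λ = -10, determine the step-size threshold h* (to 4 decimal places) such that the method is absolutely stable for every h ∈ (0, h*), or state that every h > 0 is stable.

(-2.8000,0); λ=-10 ⇒ h* = (14/5)/10 = 0.2800.

With y'=λy (z=hλ):
  y_{n+1} = y_n + z·[6/7·y_n + 1/7·y_{n+1}] ⇒ (1 − 1/7z)y_{n+1} = (1 + 6/7z)y_n
  Hence R(z) = (1 + 6/7z)/(1 − 1/7z).

Find x<0 with |R(x)|<1.
x=-1.38: |R|=0.1527
R=−1: 1+6/7x = −1+1/7x ⇒ -5/7x=2 ⇒ x=2/(-5/7)=-2.8000
Confirm numerically:
  x=-2.648: |R|=0.92123 <1
  x=-1.412: |R|=0.17499 <1
  x=-1.405: |R|=0.17014 <1
  x=-1.356: |R|=0.13595 <1
  x=-3.319: |R|=1.25148 >1
  x=-3.284: |R|=1.23532 >1
  x=-2.840: |R|=1.02033 >1
Interval (-2.8000, 0).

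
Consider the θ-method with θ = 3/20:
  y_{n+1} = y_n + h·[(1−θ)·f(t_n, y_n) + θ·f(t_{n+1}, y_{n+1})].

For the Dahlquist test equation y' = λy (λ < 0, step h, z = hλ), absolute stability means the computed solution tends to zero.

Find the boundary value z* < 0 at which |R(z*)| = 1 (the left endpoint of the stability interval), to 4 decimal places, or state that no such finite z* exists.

On y'=λy, z=hλ:
  y_{n+1} = y_n + z·[17/20·y_n + 3/20·y_{n+1}] ⇒ (1 − 3/20z)y_{n+1} = (1 + 17/20z)y_n
  ⇒ R(z) = (1 + 17/20z)/(1 − 3/20z).

Solve |R(x)|<1 on ℝ⁻.
x=-1.67: |R|=0.3355
R=−1: 1+17/20x = −1+3/20x ⇒ -7/10x=2 ⇒ x=2/(-7/10)=-2.8571
Confirm numerically:
  x=-2.151: |R|=0.62628 <1
  x=-1.462: |R|=0.19905 <1
  x=-1.430: |R|=0.17744 <1
  x=-1.186: |R|=0.00688 <1
  x=-3.289: |R|=1.20243 >1
  x=-3.007: |R|=1.07229 >1
  x=-2.995: |R|=1.06659 >1
So |R|<1 on (-2.8571, 0).

left endpoint -2.8571.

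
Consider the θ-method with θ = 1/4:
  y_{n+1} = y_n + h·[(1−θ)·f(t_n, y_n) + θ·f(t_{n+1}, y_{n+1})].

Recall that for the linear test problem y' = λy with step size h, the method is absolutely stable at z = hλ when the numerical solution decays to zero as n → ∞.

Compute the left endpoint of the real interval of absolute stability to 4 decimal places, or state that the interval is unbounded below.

Test eqn y'=λy, z=hλ:
  y_{n+1} = y_n + z·[3/4·y_n + 1/4·y_{n+1}] ⇒ (1 − 1/4z)y_{n+1} = (1 + 3/4z)y_n
  ⇒ R(z) = (1 + 3/4z)/(1 − 1/4z).

Boundary: |R(x)|=1, x<0.
x=-1.4: |R|=0.0370
R=−1: 1+3/4x = −1+1/4x ⇒ -1/2x=2 ⇒ x=2/(-1/2)=-4.0000
Confirm numerically:
  x=-3.785: |R|=0.94477 <1
  x=-2.986: |R|=0.70971 <1
  x=-2.291: |R|=0.45668 <1
  x=-2.273: |R|=0.44939 <1
  x=-4.513: |R|=1.12052 >1
  x=-4.393: |R|=1.09365 >1
  x=-4.260: |R|=1.06295 >1
Stable set (-4.0000, 0).

left endpoint -4.0000.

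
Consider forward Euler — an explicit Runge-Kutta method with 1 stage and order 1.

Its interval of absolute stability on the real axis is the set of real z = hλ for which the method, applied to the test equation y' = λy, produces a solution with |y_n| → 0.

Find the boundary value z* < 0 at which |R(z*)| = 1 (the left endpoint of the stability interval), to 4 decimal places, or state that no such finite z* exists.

Test eqn y'=λy, z=hλ:
  order 1, 1-stage ⇒ R(z)=1+z
  (e.g. R(-1.17)=-0.17000, |R|=0.17000)

Find x<0 with |R(x)|<1.
x=-1.17: |R|=0.1700
|R(-2.15)|=1.1500 |R(-1.04)|=0.0400 |R(-0.89)|=0.1100
Bisect:
  x_lo=-2.4082 |R|=1.4082  x_hi=-0.1219 |R|=0.8781
  mid=-1.26504 |R|=0.26504 →hi
  mid=-1.83662 |R|=0.83662 →hi
  mid=-2.12240 |R|=1.12240 →lo
  mid=-1.97951 |R|=0.97951 →hi
  mid=-2.05096 |R|=1.05096 →lo
  mid=-2.01523 |R|=1.01523 →lo
  mid=-1.99737 |R|=0.99737 →hi
  mid=-2.00630 |R|=1.00630 →lo
  mid=-2.00184 |R|=1.00184 →lo
  mid=-1.99960 |R|=0.99960 →hi
  ...
  [-2.00002,-1.99988] ⇒ x*=-2.0000
So |R|<1 on (-2.0000, 0).

z* = -2.0000.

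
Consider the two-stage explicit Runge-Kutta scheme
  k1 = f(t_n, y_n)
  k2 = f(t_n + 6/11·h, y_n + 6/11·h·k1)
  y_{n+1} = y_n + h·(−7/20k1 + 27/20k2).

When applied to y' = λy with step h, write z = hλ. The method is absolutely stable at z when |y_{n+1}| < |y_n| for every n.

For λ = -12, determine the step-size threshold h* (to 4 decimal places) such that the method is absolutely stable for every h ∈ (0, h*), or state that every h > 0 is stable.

(-1.3580,0); λ=-12 ⇒ h* = (110/81)/12 = 0.1132.

On y'=λy, z=hλ:
  k1=λy_n ⇒ h·k1=z·y_n;  k2=λ(1+6/11z)y_n ⇒ h·k2=z(1+6/11z)y_n
  y_{n+1}/y_n = 1 − 7/20z + 27/20z(1+6/11z) = 1 + z + 81/110z²
  Hence R(z) = 1 + z + 81/110z².

Solve |R(x)|<1 on ℝ⁻.
x=-0.58: |R|=0.6677
R=1: x+81/110x²=0 ⇒ x=−110/81=-1.3580; min R=1−1/(4·81/110)=0.6605>−1
Confirm numerically:
  x=-1.174: |R|=0.84091 <1
  x=-0.841: |R|=0.67982 <1
  x=-0.573: |R|=0.66877 <1
  x=-1.736: |R|=1.48318 >1
  x=-1.671: |R|=1.38510 >1
  x=-1.547: |R|=1.21527 >1
So |R|<1 on (-1.3580, 0).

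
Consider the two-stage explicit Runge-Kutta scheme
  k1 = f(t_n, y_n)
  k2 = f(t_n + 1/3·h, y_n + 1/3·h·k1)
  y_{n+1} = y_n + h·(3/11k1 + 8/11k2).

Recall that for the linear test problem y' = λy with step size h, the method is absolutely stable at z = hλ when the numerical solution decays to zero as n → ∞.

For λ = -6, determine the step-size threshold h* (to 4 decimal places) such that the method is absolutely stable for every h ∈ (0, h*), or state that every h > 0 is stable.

With y'=λy (z=hλ):
  k1=λy_n ⇒ h·k1=z·y_n;  k2=λ(1+1/3z)y_n ⇒ h·k2=z(1+1/3z)y_n
  y_{n+1}/y_n = 1 + 3/11z + 8/11z(1+1/3z) = 1 + z + 8/33z²
  so R(z) = 1 + z + 8/33z².

Need |R(x)|<1, x<0.
x=-1.15: |R|=0.1706
R=1: x+8/33x²=0 ⇒ x=−33/8=-4.1250; min R=1−1/(4·8/33)=-0.0312>−1
Confirm numerically:
  x=-3.316: |R|=0.34966 <1
  x=-2.896: |R|=0.13717 <1
  x=-2.612: |R|=0.04195 <1
  x=-4.529: |R|=1.44357 >1
  x=-4.455: |R|=1.35640 >1
  x=-4.433: |R|=1.33100 >1
Interval (-4.1250, 0).

(-4.1250,0); λ=-6 ⇒ h* = (33/8)/6 = 0.6875.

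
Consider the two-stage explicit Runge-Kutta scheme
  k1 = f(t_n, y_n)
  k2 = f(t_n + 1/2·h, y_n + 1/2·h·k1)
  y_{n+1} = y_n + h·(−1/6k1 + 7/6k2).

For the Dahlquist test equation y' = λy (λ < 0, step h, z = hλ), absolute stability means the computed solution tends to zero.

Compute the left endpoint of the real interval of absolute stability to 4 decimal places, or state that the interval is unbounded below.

left endpoint -1.7143.

On y'=λy, z=hλ:
  k1=λy_n ⇒ h·k1=z·y_n;  k2=λ(1+1/2z)y_n ⇒ h·k2=z(1+1/2z)y_n
  y_{n+1}/y_n = 1 − 1/6z + 7/6z(1+1/2z) = 1 + z + 7/12z²
  Hence R(z) = 1 + z + 7/12z².

Boundary: |R(x)|=1, x<0.
x=-0.58: |R|=0.6162
R=1: x+7/12x²=0 ⇒ x=−12/7=-1.7143; min R=1−1/(4·7/12)=0.5714>−1
Confirm numerically:
  x=-1.584: |R|=0.87962 <1
  x=-1.535: |R|=0.83946 <1
  x=-1.151: |R|=0.62180 <1
  x=-1.072: |R|=0.59836 <1
  x=-2.052: |R|=1.40424 >1
  x=-1.758: |R|=1.04483 >1
Stable set (-1.7143, 0).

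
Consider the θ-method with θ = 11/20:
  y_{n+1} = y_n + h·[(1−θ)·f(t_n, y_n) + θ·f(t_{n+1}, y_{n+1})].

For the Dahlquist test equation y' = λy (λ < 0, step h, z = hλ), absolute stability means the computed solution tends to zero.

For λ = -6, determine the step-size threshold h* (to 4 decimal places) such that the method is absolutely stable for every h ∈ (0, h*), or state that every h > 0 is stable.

On y'=λy, z=hλ:
  y_{n+1} = y_n + z·[9/20·y_n + 11/20·y_{n+1}] ⇒ (1 − 11/20z)y_{n+1} = (1 + 9/20z)y_n
  Hence R(z) = (1 + 9/20z)/(1 − 11/20z).

Boundary: |R(x)|=1, x<0.
x=-0.73: |R|=0.4791
x=-2: |R|=0.0476
x=-10: |R|=0.5385
x=-100: |R|=0.7857
θ=11/20≥1/2 ⇒ |1+9/20x|<|1−11/20x| ∀x<0 ⇒ interval (−∞,0).

interval (−∞, 0). Any h>0 works for λ=-6.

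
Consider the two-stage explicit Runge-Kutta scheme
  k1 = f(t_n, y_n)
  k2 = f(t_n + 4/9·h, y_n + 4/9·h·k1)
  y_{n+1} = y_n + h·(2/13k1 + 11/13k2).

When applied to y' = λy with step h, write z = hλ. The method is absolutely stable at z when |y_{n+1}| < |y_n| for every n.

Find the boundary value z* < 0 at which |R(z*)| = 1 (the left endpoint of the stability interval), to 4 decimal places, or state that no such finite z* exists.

Test eqn y'=λy, z=hλ:
  k1=λy_n ⇒ h·k1=z·y_n;  k2=λ(1+4/9z)y_n ⇒ h·k2=z(1+4/9z)y_n
  y_{n+1}/y_n = 1 + 2/13z + 11/13z(1+4/9z) = 1 + z + 44/117z²
  ⇒ R(z) = 1 + z + 44/117z².

Solve |R(x)|<1 on ℝ⁻.
x=-1.79: |R|=0.4150
R=1: x+44/117x²=0 ⇒ x=−117/44=-2.6591; min R=1−1/(4·44/117)=0.3352>−1
Confirm numerically:
  x=-1.816: |R|=0.42422 <1
  x=-1.549: |R|=0.35334 <1
  x=-1.187: |R|=0.34287 <1
  x=-2.972: |R|=1.34973 >1
  x=-2.941: |R|=1.31180 >1
  x=-2.692: |R|=1.03332 >1
So |R|<1 on (-2.6591, 0).

left endpoint -2.6591.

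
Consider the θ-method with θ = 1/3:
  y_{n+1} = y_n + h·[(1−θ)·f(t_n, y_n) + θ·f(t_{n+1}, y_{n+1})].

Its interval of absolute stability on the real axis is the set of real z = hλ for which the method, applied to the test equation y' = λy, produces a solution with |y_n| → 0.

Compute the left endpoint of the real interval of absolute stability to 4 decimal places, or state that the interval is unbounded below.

z* = -6.0000.

On y'=λy, z=hλ:
  y_{n+1} = y_n + z·[2/3·y_n + 1/3·y_{n+1}] ⇒ (1 − 1/3z)y_{n+1} = (1 + 2/3z)y_n
  ⇒ R(z) = (1 + 2/3z)/(1 − 1/3z).

Need |R(x)|<1, x<0.
x=-0.93: |R|=0.2901
R=−1: 1+2/3x = −1+1/3x ⇒ -1/3x=2 ⇒ x=2/(-1/3)=-6.0000
Confirm numerically:
  x=-5.303: |R|=0.91605 <1
  x=-4.756: |R|=0.83961 <1
  x=-3.640: |R|=0.64458 <1
  x=-6.577: |R|=1.06025 >1
  x=-6.527: |R|=1.05532 >1
  x=-6.041: |R|=1.00453 >1
Interval (-6.0000, 0).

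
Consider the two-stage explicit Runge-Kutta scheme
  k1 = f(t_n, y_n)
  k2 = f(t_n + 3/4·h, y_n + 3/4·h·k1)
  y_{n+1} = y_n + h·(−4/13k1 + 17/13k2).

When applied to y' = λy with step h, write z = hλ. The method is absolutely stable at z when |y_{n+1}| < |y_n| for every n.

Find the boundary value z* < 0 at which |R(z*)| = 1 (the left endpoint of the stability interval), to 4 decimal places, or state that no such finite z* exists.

z* = -1.0196.

With y'=λy (z=hλ):
  k1=λy_n ⇒ h·k1=z·y_n;  k2=λ(1+3/4z)y_n ⇒ h·k2=z(1+3/4z)y_n
  y_{n+1}/y_n = 1 − 4/13z + 17/13z(1+3/4z) = 1 + z + 51/52z²
  ⇒ R(z) = 1 + z + 51/52z².

Need |R(x)|<1, x<0.
x=-1.5: |R|=1.7067
R=1: x+51/52x²=0 ⇒ x=−52/51=-1.0196; min R=1−1/(4·51/52)=0.7451>−1
Confirm numerically:
  x=-0.558: |R|=0.74738 <1
  x=-0.459: |R|=0.74763 <1
  x=-0.410: |R|=0.75487 <1
  x=-1.481: |R|=1.67018 >1
  x=-1.046: |R|=1.02708 >1
Stable set (-1.0196, 0).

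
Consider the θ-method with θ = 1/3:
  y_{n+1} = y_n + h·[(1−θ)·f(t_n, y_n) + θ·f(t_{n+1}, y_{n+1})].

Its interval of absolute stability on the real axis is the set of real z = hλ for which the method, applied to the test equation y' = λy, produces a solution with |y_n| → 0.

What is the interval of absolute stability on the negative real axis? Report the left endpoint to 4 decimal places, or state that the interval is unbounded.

On y'=λy, z=hλ:
  y_{n+1} = y_n + z·[2/3·y_n + 1/3·y_{n+1}] ⇒ (1 − 1/3z)y_{n+1} = (1 + 2/3z)y_n
  Hence R(z) = (1 + 2/3z)/(1 − 1/3z).

Need |R(x)|<1, x<0.
x=-0.45: |R|=0.6087
R=−1: 1+2/3x = −1+1/3x ⇒ -1/3x=2 ⇒ x=2/(-1/3)=-6.0000
Confirm numerically:
  x=-5.561: |R|=0.94872 <1
  x=-5.089: |R|=0.88738 <1
  x=-4.583: |R|=0.81313 <1
  x=-3.438: |R|=0.60205 <1
  x=-6.473: |R|=1.04993 >1
  x=-6.338: |R|=1.03620 >1
  x=-6.064: |R|=1.00706 >1
So |R|<1 on (-6.0000, 0).

z∈(-6.0000,0).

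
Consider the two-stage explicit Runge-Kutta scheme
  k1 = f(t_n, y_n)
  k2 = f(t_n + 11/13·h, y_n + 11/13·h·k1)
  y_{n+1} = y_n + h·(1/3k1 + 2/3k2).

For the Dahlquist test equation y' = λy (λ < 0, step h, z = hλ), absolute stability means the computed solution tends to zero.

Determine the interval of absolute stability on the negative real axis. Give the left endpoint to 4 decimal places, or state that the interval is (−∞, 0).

(-1.7727, 0).

With y'=λy (z=hλ):
  k1=λy_n ⇒ h·k1=z·y_n;  k2=λ(1+11/13z)y_n ⇒ h·k2=z(1+11/13z)y_n
  y_{n+1}/y_n = 1 + 1/3z + 2/3z(1+11/13z) = 1 + z + 22/39z²
  so R(z) = 1 + z + 22/39z².

Boundary: |R(x)|=1, x<0.
x=-0.69: |R|=0.5786
R=1: x+22/39x²=0 ⇒ x=−39/22=-1.7727; min R=1−1/(4·22/39)=0.5568>−1
Confirm numerically:
  x=-1.688: |R|=0.91932 <1
  x=-1.433: |R|=0.72538 <1
  x=-0.968: |R|=0.56058 <1
  x=-2.118: |R|=1.41252 >1
  x=-2.043: |R|=1.31148 >1
Stable set (-1.7727, 0).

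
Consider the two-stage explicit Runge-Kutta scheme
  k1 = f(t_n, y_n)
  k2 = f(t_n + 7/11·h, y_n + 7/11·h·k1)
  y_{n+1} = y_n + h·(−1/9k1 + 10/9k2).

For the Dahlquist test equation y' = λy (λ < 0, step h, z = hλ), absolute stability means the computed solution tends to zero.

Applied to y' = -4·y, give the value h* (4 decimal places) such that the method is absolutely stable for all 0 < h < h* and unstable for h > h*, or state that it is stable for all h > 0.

(-1.4143,0); λ=-4 ⇒ h* = (99/70)/4 = 0.3536.

Set f=λy, z=hλ:
  k1=λy_n ⇒ h·k1=z·y_n;  k2=λ(1+7/11z)y_n ⇒ h·k2=z(1+7/11z)y_n
  y_{n+1}/y_n = 1 − 1/9z + 10/9z(1+7/11z) = 1 + z + 70/99z²
  ⇒ R(z) = 1 + z + 70/99z².

Need |R(x)|<1, x<0.
x=-1.71: |R|=1.3575
R=1: x+70/99x²=0 ⇒ x=−99/70=-1.4143; min R=1−1/(4·70/99)=0.6464>−1
Confirm numerically:
  x=-1.322: |R|=0.91374 <1
  x=-1.311: |R|=0.90426 <1
  x=-1.106: |R|=0.75891 <1
  x=-0.825: |R|=0.65625 <1
  x=-1.752: |R|=1.41836 >1
  x=-1.556: |R|=1.15591 >1
  x=-1.492: |R|=1.08198 >1
Stable set (-1.4143, 0).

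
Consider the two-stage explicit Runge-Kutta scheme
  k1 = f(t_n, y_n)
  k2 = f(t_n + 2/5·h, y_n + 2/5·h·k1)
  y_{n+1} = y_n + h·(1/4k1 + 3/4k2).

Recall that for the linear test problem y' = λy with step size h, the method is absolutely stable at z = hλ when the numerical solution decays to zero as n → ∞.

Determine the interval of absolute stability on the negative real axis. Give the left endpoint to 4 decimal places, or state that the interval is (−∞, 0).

Test eqn y'=λy, z=hλ:
  k1=λy_n ⇒ h·k1=z·y_n;  k2=λ(1+2/5z)y_n ⇒ h·k2=z(1+2/5z)y_n
  y_{n+1}/y_n = 1 + 1/4z + 3/4z(1+2/5z) = 1 + z + 3/10z²
  ⇒ R(z) = 1 + z + 3/10z².

Solve |R(x)|<1 on ℝ⁻.
x=-1.58: |R|=0.1689
R=1: x+3/10x²=0 ⇒ x=−10/3=-3.3333; min R=1−1/(4·3/10)=0.1667>−1
Confirm numerically:
  x=-3.218: |R|=0.88866 <1
  x=-2.624: |R|=0.44161 <1
  x=-1.568: |R|=0.16959 <1
  x=-1.498: |R|=0.17520 <1
  x=-3.877: |R|=1.63234 >1
  x=-3.637: |R|=1.33133 >1
  x=-3.452: |R|=1.12289 >1
So |R|<1 on (-3.3333, 0).

(-3.3333, 0).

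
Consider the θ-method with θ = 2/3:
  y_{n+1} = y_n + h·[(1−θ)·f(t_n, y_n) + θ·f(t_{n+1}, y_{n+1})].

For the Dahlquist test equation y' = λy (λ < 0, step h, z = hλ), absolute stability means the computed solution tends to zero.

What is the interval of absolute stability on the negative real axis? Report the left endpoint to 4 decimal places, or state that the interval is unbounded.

interval (−∞, 0).

On y'=λy, z=hλ:
  y_{n+1} = y_n + z·[1/3·y_n + 2/3·y_{n+1}] ⇒ (1 − 2/3z)y_{n+1} = (1 + 1/3z)y_n
  ⇒ R(z) = (1 + 1/3z)/(1 − 2/3z).

Solve |R(x)|<1 on ℝ⁻.
x=-0.44: |R|=0.6598
x=-2: |R|=0.1429
x=-10: |R|=0.3043
x=-100: |R|=0.4778
θ=2/3≥1/2 ⇒ |1+1/3x|<|1−2/3x| ∀x<0 ⇒ stable on all of ℝ⁻.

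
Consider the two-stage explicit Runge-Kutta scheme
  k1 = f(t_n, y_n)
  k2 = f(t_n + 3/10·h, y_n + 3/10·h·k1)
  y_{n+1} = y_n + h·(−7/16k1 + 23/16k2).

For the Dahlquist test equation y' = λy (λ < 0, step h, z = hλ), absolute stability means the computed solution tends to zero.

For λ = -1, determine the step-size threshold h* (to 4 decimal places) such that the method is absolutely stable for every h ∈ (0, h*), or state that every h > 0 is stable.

(-2.3188,0); λ=-1 ⇒ h* = (160/69)/1 = 2.3188.

On y'=λy, z=hλ:
  k1=λy_n ⇒ h·k1=z·y_n;  k2=λ(1+3/10z)y_n ⇒ h·k2=z(1+3/10z)y_n
  y_{n+1}/y_n = 1 − 7/16z + 23/16z(1+3/10z) = 1 + z + 69/160z²
  ⇒ R(z) = 1 + z + 69/160z².

Need |R(x)|<1, x<0.
x=-0.72: |R|=0.5036
R=1: x+69/160x²=0 ⇒ x=−160/69=-2.3188; min R=1−1/(4·69/160)=0.4203>−1
Confirm numerically:
  x=-1.598: |R|=0.50324 <1
  x=-1.508: |R|=0.47269 <1
  x=-1.011: |R|=0.42979 <1
  x=-2.855: |R|=1.66013 >1
  x=-2.569: |R|=1.27715 >1
So |R|<1 on (-2.3188, 0).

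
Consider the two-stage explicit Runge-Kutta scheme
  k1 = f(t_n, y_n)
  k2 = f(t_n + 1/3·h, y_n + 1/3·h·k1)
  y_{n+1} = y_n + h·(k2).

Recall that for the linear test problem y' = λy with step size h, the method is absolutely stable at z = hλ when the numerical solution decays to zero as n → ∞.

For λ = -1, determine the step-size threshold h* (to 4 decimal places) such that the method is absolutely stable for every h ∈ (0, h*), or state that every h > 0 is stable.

With y'=λy (z=hλ):
  k1=λy_n ⇒ h·k1=z·y_n;  k2=λ(1+1/3z)y_n ⇒ h·k2=z(1+1/3z)y_n
  y_{n+1}/y_n = 1 + z(1+1/3z) = 1 + z + 1/3z²
  Hence R(z) = 1 + z + 1/3z².

Solve |R(x)|<1 on ℝ⁻.
x=-1.5: |R|=0.2500
R=1: x+1/3x²=0 ⇒ x=−3=-3.0000; min R=1−1/(4·1/3)=0.2500>−1
Confirm numerically:
  x=-2.701: |R|=0.73080 <1
  x=-2.199: |R|=0.41287 <1
  x=-2.167: |R|=0.39830 <1
  x=-1.415: |R|=0.25241 <1
  x=-3.270: |R|=1.29430 >1
  x=-3.053: |R|=1.05394 >1
So |R|<1 on (-3.0000, 0).

(-3.0000,0); λ=-1 ⇒ h* = (3)/1 = 3.0000.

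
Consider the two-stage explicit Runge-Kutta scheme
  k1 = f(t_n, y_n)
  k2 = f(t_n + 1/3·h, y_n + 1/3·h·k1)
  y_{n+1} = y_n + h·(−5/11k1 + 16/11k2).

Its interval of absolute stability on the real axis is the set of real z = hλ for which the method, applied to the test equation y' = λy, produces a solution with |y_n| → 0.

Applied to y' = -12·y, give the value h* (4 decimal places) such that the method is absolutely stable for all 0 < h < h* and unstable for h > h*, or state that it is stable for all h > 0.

(-2.0625,0); λ=-12 ⇒ h* = (33/16)/12 = 0.1719.

Set f=λy, z=hλ:
  k1=λy_n ⇒ h·k1=z·y_n;  k2=λ(1+1/3z)y_n ⇒ h·k2=z(1+1/3z)y_n
  y_{n+1}/y_n = 1 − 5/11z + 16/11z(1+1/3z) = 1 + z + 16/33z²
  Hence R(z) = 1 + z + 16/33z².

Find x<0 with |R(x)|<1.
x=-0.93: |R|=0.4893
R=1: x+16/33x²=0 ⇒ x=−33/16=-2.0625; min R=1−1/(4·16/33)=0.4844>−1
Confirm numerically:
  x=-1.762: |R|=0.74328 <1
  x=-1.578: |R|=0.62931 <1
  x=-0.991: |R|=0.48516 <1
  x=-2.464: |R|=1.47966 >1
  x=-2.091: |R|=1.02889 >1
Stable set (-2.0625, 0).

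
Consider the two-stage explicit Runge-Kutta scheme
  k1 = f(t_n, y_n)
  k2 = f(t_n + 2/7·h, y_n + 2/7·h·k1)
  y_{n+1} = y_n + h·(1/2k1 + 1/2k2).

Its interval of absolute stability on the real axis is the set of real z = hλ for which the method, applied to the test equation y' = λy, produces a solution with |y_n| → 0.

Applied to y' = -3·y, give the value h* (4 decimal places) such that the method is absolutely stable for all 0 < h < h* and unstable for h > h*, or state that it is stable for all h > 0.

Test eqn y'=λy, z=hλ:
  k1=λy_n ⇒ h·k1=z·y_n;  k2=λ(1+2/7z)y_n ⇒ h·k2=z(1+2/7z)y_n
  y_{n+1}/y_n = 1 + 1/2z + 1/2z(1+2/7z) = 1 + z + 1/7z²
  ⇒ R(z) = 1 + z + 1/7z².

Find x<0 with |R(x)|<1.
x=-0.75: |R|=0.3304
R=1: x+1/7x²=0 ⇒ x=−7=-7.0000; min R=1−1/(4·1/7)=-0.7500>−1
Confirm numerically:
  x=-6.535: |R|=0.56589 <1
  x=-6.141: |R|=0.24641 <1
  x=-6.113: |R|=0.22540 <1
  x=-5.337: |R|=0.26792 <1
  x=-7.392: |R|=1.41395 >1
  x=-7.122: |R|=1.12413 >1
So |R|<1 on (-7.0000, 0).

(-7.0000,0); λ=-3 ⇒ h* = (7)/3 = 2.3333.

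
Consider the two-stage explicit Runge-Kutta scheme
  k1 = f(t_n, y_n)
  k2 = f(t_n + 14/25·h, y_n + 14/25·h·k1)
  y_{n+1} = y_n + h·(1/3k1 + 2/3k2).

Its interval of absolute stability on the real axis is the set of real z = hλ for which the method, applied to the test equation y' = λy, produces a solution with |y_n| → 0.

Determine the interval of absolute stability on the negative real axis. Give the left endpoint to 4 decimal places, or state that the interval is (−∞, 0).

Set f=λy, z=hλ:
  k1=λy_n ⇒ h·k1=z·y_n;  k2=λ(1+14/25z)y_n ⇒ h·k2=z(1+14/25z)y_n
  y_{n+1}/y_n = 1 + 1/3z + 2/3z(1+14/25z) = 1 + z + 28/75z²
  R(z) = 1 + z + 28/75z².

Solve |R(x)|<1 on ℝ⁻.
x=-1.7: |R|=0.3789
R=1: x+28/75x²=0 ⇒ x=−75/28=-2.6786; min R=1−1/(4·28/75)=0.3304>−1
Confirm numerically:
  x=-2.415: |R|=0.76236 <1
  x=-2.376: |R|=0.73161 <1
  x=-2.168: |R|=0.58675 <1
  x=-1.176: |R|=0.34031 <1
  x=-3.157: |R|=1.56388 >1
  x=-3.146: |R|=1.54900 >1
  x=-3.095: |R|=1.48117 >1
Interval (-2.6786, 0).

z∈(-2.6786,0).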